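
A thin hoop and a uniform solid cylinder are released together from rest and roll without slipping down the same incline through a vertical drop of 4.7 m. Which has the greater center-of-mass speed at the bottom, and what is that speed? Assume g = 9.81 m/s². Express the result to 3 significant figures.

For rolling without slipping, Mgh = ½(1+k)Mv² where k = I/(MR²), so v = √(2gh/(1+k)).
Thin hoop: k = 1, giving v = √(2×9.81×4.7/2) = 6.79 m/s.
Uniform solid cylinder: k = 0.5, giving v = √(2×9.81×4.7/1.5) = 7.841 m/s.
The smaller k wins: the uniform solid cylinder, at ≈ 7.84 m/s.

the uniform solid cylinder, at v ≈ 7.84 m/s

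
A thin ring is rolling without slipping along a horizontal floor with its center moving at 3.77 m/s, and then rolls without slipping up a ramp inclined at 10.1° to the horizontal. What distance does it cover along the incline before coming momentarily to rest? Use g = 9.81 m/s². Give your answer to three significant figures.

For this body I = MR², i.e. k = I/(MR²) = 1.
Rolling without slipping gives ω = v/R, so the total kinetic energy is ½Mv² + ½Iω² = ½(1+k)Mv² = Mv².
Setting this equal to Mgh gives the vertical rise h = (1+k)v₀²/(2g) = 2×3.77²/(2×9.81) = 1.449 m.
The distance along the slope is d = h/sinθ = 1.449/sin10.1° ≈ 8.26 m.

d ≈ 8.26 m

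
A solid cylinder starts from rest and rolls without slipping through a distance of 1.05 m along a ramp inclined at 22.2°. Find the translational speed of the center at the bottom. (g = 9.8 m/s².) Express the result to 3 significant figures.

The moment of inertia is (1/2)MR², giving k ≡ I/(MR²) = 0.5.
Rolling without slipping gives ω = v/R, so the total kinetic energy is ½Mv² + ½Iω² = ½(1+k)Mv² = (3/4)Mv².
The vertical drop is h = L sinθ = 1.05 × sin22.2° = 0.3967 m.
Setting Mgh = (3/4)Mv² gives v = √(2gh/(1+k)) = √(2·9.8·0.3967/1.5) ≈ 2.28 m/s.

v ≈ 2.28 m/s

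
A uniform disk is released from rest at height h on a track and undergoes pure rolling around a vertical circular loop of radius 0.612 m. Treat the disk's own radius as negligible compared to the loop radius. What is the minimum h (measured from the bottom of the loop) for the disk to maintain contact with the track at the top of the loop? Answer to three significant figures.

Here I = (1/2)MR², so the shape factor k = I/(MR²) = 0.5.
At the top of the loop, the minimum-contact condition is Mg = Mv_top²/r, so v_top² = gr.
With ω = v/R, the kinetic energy at speed v is ½(1+k)Mv² = (3/4)Mv².
Energy conservation from release (height h) to the top (height 2r): Mgh = Mg(2r) + (3/4)M·gr.
Thus h_min = 2r + (1+k)r/2 = r(2 + 1.5/2) = 0.612 × 2.75 ≈ 1.68 m.

h_min ≈ 1.68 m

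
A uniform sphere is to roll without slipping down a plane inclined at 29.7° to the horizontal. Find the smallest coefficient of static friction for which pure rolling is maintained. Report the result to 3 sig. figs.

μ_min ≈ 0.163

The moment of inertia is (2/5)MR², giving k ≡ I/(MR²) = 0.4.
Along the incline Mg sinθ − f = Ma, and torque about the center fR = Iα = kMR²(a/R) gives f = kMa.
These give a = g sinθ/(1+k) and the required friction f = kMg sinθ/(1+k).
With N = Mg cosθ, the no-slip condition f ≤ μN gives μ_min = f/N = k tanθ/(1+k).
μ_min = 0.4 × tan29.7° / 1.4 ≈ 0.163.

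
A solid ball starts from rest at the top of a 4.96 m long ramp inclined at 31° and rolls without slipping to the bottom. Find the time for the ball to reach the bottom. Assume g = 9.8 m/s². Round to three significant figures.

t ≈ 1.66 s

Here I = (2/5)MR², so the shape factor k = I/(MR²) = 0.4.
Newton's second law down the slope: Mg sinθ − f = Ma. The torque equation fR = Iα (with α = a/R) gives f = kMa.
Hence a = g sinθ/(1+k) = 9.8×sin31°/1.4 = 3.605 m/s².
Starting from rest, L = ½at², so t = √(2L/a) = √(2×4.96/3.605) ≈ 1.66 s.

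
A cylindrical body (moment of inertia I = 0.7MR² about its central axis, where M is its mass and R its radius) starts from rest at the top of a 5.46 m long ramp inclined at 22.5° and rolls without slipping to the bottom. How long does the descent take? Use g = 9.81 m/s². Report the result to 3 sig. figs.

t ≈ 2.22 s

Here I = 0.7MR², so the shape factor k = I/(MR²) = 0.7.
Translational: Mg sinθ − f = Ma. Rotational about the CM: fR = Iα = kMRa, so f = kMa.
Hence a = g sinθ/(1+k) = 9.81×sin22.5°/1.7 = 2.208 m/s².
With constant a from rest, t = √(2L/a) = √(2·5.46/2.208) ≈ 2.22 s.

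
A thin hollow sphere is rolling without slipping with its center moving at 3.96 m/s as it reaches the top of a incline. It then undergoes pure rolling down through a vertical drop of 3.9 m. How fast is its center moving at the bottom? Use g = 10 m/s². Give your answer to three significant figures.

v ≈ 7.90 m/s

With I = (2/3)MR², the ratio k = I/(MR²) is 2/3.
Pure rolling means v = ωR; then KE = ½Mv² + ½I(v/R)² = ½(1+k)Mv² = (5/6)Mv².
Energy conservation: (5/6)Mv₀² + Mgh = (5/6)Mv², so v² = v₀² + 2gh/(1+k).
v = √(3.96² + 2×10×3.9/1.667) = √62.48 ≈ 7.90 m/s.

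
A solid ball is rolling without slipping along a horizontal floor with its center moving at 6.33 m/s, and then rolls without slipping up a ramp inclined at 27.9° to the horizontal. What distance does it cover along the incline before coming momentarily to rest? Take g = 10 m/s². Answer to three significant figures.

The moment of inertia is (2/5)MR², giving k ≡ I/(MR²) = 0.4.
Since it rolls without slipping, ω = v/R and KE = ½Mv² + ½Iω² = ½(1+k)Mv² = (7/10)Mv².
Setting this equal to Mgh gives the vertical rise h = (1+k)v₀²/(2g) = 1.4×6.33²/(2×10) = 2.805 m.
The distance along the slope is d = h/sinθ = 2.805/sin27.9° ≈ 5.99 m.

d ≈ 5.99 m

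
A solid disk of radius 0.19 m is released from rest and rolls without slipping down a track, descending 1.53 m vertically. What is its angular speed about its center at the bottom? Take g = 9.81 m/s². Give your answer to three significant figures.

ω ≈ 23.5 rad/s

The moment of inertia is (1/2)MR², giving k ≡ I/(MR²) = 0.5.
The rolling condition ω = v/R makes the rotational term ½I(v/R)² = ½kMv², so KE_total = ½(1+k)Mv² = (3/4)Mv².
Energy conservation Mgh = ½(1+k)Mv² gives v = √(2gh/(1+k)) = √(2 × 9.81 × 1.53 / 1.5) = 4.474 m/s.
The angular speed follows from ω = v/R = 4.474/0.19 ≈ 23.5 rad/s.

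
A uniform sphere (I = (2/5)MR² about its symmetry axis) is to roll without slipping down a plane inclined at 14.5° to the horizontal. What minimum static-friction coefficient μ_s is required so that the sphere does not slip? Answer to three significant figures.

For this body I = (2/5)MR², i.e. k = I/(MR²) = 0.4.
Translational: Mg sinθ − f = Ma. Rotational about the CM: fR = Iα = kMRa, so f = kMa.
These give a = g sinθ/(1+k) and the required friction f = kMg sinθ/(1+k).
The normal force is N = Mg cosθ, so μ_min = f/N = k tanθ/(1+k).
μ_min = 0.4 × tan14.5° / 1.4 ≈ 0.0739.

μ_min ≈ 0.0739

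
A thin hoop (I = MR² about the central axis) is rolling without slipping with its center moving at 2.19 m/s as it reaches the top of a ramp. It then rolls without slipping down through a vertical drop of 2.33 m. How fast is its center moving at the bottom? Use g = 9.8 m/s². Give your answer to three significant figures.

v ≈ 5.26 m/s

The moment of inertia is MR², giving k ≡ I/(MR²) = 1.
The rolling condition ω = v/R makes the rotational term ½I(v/R)² = ½kMv², so KE_total = ½(1+k)Mv² = Mv².
Energy conservation: Mv₀² + Mgh = Mv², so v² = v₀² + 2gh/(1+k).
v = √(2.19² + 2×9.8×2.33/2) = √27.63 ≈ 5.26 m/s.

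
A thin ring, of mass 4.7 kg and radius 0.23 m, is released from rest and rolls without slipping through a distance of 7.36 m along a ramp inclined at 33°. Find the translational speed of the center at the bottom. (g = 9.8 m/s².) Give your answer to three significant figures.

With I = MR², the ratio k = I/(MR²) is 1.
Since it rolls without slipping, ω = v/R and KE = ½Mv² + ½Iω² = ½(1+k)Mv² = Mv².
The vertical drop is h = L sinθ = 7.36 × sin33° = 4.009 m.
Energy conservation: Mgh = Mv², so v = √(2gh/(1+k)) = √(2 × 9.8 × 4.009 / 2) ≈ 6.27 m/s.

v ≈ 6.27 m/s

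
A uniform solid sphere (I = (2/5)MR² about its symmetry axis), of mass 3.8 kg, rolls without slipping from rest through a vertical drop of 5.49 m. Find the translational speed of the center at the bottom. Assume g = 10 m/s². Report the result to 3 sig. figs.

With I = (2/5)MR², the ratio k = I/(MR²) is 0.4.
Pure rolling means v = ωR; then KE = ½Mv² + ½I(v/R)² = ½(1+k)Mv² = (7/10)Mv².
Setting Mgh = (7/10)Mv² gives v = √(2gh/(1+k)) = √(2·10·5.49/1.4) ≈ 8.86 m/s.

v ≈ 8.86 m/s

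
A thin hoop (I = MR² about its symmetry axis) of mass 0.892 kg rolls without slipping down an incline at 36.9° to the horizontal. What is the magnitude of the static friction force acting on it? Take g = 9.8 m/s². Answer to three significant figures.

For this body I = MR², i.e. k = I/(MR²) = 1.
Along the incline Mg sinθ − f = Ma, and torque about the center fR = Iα = kMR²(a/R) gives f = kMa.
Combining, a = g sinθ/(1+k) and f = kMa = kMg sinθ/(1+k).
f = 1 × 0.892 × 9.8 × sin36.9° / 2 ≈ 2.62 N.

f ≈ 2.62 N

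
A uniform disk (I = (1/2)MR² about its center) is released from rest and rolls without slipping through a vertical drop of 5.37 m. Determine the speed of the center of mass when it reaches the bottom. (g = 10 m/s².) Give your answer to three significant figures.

The moment of inertia is (1/2)MR², giving k ≡ I/(MR²) = 0.5.
Pure rolling means v = ωR; then KE = ½Mv² + ½I(v/R)² = ½(1+k)Mv² = (3/4)Mv².
Energy conservation: Mgh = (3/4)Mv², so v = √(2gh/(1+k)) = √(2 × 10 × 5.37 / 1.5) ≈ 8.46 m/s.

v ≈ 8.46 m/s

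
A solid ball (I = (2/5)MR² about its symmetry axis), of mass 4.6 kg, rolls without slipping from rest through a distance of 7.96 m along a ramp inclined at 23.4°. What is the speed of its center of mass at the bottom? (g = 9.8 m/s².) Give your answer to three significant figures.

For this body I = (2/5)MR², i.e. k = I/(MR²) = 0.4.
Since it rolls without slipping, ω = v/R and KE = ½Mv² + ½Iω² = ½(1+k)Mv² = (7/10)Mv².
The vertical drop is h = L sinθ = 7.96 × sin23.4° = 3.161 m.
Setting Mgh = (7/10)Mv² gives v = √(2gh/(1+k)) = √(2·9.8·3.161/1.4) ≈ 6.65 m/s.

v ≈ 6.65 m/s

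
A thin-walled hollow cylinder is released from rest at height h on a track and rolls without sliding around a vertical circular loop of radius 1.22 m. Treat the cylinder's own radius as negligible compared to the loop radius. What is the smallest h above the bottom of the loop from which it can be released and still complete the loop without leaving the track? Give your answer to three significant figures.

h_min ≈ 3.66 m

With I = MR², the ratio k = I/(MR²) is 1.
At the top, contact is just lost when gravity alone supplies the centripetal force: Mg = Mv_top²/r, i.e. v_top² = gr.
With ω = v/R, the kinetic energy at speed v is ½(1+k)Mv² = Mv².
Energy conservation from release (height h) to the top (height 2r): Mgh = Mg(2r) + M·gr.
Thus h_min = 2r + (1+k)r/2 = r(2 + 2/2) = 1.22 × 3 ≈ 3.66 m.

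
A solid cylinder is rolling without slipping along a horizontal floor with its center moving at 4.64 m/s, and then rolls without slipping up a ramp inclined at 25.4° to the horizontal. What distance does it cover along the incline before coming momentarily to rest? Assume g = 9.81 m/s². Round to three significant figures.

For this body I = (1/2)MR², i.e. k = I/(MR²) = 0.5.
Rolling without slipping gives ω = v/R, so the total kinetic energy is ½Mv² + ½Iω² = ½(1+k)Mv² = (3/4)Mv².
Setting this equal to Mgh gives the vertical rise h = (1+k)v₀²/(2g) = 1.5×4.64²/(2×9.81) = 1.646 m.
The distance along the slope is d = h/sinθ = 1.646/sin25.4° ≈ 3.84 m.

d ≈ 3.84 m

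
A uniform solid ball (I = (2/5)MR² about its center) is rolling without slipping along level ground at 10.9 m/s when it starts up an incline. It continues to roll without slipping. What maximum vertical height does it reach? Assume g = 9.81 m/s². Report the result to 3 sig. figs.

h ≈ 8.48 m

For this body I = (2/5)MR², i.e. k = I/(MR²) = 0.4.
The rolling condition ω = v/R makes the rotational term ½I(v/R)² = ½kMv², so KE_total = ½(1+k)Mv² = (7/10)Mv².
All of this converts to potential energy at the highest point: (7/10)Mv₀² = Mgh.
Thus h = (1+k)v₀²/(2g) = 1.4 × 10.9² / (2 × 9.81) ≈ 8.48 m.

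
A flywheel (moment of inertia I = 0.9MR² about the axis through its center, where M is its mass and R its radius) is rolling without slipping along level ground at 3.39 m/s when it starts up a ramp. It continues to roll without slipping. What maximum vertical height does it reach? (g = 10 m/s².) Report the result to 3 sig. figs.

With I = 0.9MR², the ratio k = I/(MR²) is 0.9.
Rolling without slipping gives ω = v/R, so the total kinetic energy is ½Mv² + ½Iω² = ½(1+k)Mv² = (19/20)Mv².
All of this converts to potential energy at the highest point: (19/20)Mv₀² = Mgh.
Thus h = (1+k)v₀²/(2g) = 1.9 × 3.39² / (2 × 10) ≈ 1.09 m.

h ≈ 1.09 m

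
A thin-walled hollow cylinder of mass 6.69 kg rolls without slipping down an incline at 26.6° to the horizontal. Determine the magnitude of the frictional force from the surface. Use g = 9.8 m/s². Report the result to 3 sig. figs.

f ≈ 14.7 N

Here I = MR², so the shape factor k = I/(MR²) = 1.
Translational: Mg sinθ − f = Ma. Rotational about the CM: fR = Iα = kMRa, so f = kMa.
Combining, a = g sinθ/(1+k) and f = kMa = kMg sinθ/(1+k).
f = 1 × 6.69 × 9.8 × sin26.6° / 2 ≈ 14.7 N.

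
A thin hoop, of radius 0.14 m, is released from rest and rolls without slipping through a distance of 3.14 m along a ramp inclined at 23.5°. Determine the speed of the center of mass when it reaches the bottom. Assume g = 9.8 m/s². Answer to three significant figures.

v ≈ 3.50 m/s

Here I = MR², so the shape factor k = I/(MR²) = 1.
Pure rolling means v = ωR; then KE = ½Mv² + ½I(v/R)² = ½(1+k)Mv² = Mv².
The vertical drop is h = L sinθ = 3.14 × sin23.5° = 1.252 m.
Setting Mgh = Mv² gives v = √(2gh/(1+k)) = √(2·9.8·1.252/2) ≈ 3.50 m/s.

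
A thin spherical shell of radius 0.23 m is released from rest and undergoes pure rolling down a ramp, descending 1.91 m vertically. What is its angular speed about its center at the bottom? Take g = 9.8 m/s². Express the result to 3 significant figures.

Here I = (2/3)MR², so the shape factor k = I/(MR²) = 2/3.
The rolling condition ω = v/R makes the rotational term ½I(v/R)² = ½kMv², so KE_total = ½(1+k)Mv² = (5/6)Mv².
Energy conservation Mgh = ½(1+k)Mv² gives v = √(2gh/(1+k)) = √(2 × 9.8 × 1.91 / 1.667) = 4.739 m/s.
The angular speed follows from ω = v/R = 4.739/0.23 ≈ 20.6 rad/s.

ω ≈ 20.6 rad/s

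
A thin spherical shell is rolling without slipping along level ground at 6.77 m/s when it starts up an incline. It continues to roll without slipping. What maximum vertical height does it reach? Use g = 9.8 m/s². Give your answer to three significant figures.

h ≈ 3.90 m

With I = (2/3)MR², the ratio k = I/(MR²) is 2/3.
The rolling condition ω = v/R makes the rotational term ½I(v/R)² = ½kMv², so KE_total = ½(1+k)Mv² = (5/6)Mv².
All of this converts to potential energy at the highest point: (5/6)Mv₀² = Mgh.
Thus h = (1+k)v₀²/(2g) = 1.667 × 6.77² / (2 × 9.8) ≈ 3.90 m.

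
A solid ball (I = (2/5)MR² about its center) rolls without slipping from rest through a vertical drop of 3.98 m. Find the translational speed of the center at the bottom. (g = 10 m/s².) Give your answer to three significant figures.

The moment of inertia is (2/5)MR², giving k ≡ I/(MR²) = 0.4.
Rolling without slipping gives ω = v/R, so the total kinetic energy is ½Mv² + ½Iω² = ½(1+k)Mv² = (7/10)Mv².
Setting Mgh = (7/10)Mv² gives v = √(2gh/(1+k)) = √(2·10·3.98/1.4) ≈ 7.54 m/s.

v ≈ 7.54 m/s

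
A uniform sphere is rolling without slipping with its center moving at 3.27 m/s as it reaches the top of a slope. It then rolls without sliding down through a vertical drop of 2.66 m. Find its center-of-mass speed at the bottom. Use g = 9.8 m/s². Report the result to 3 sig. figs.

v ≈ 6.92 m/s

For this body I = (2/5)MR², i.e. k = I/(MR²) = 0.4.
Pure rolling means v = ωR; then KE = ½Mv² + ½I(v/R)² = ½(1+k)Mv² = (7/10)Mv².
Energy conservation: (7/10)Mv₀² + Mgh = (7/10)Mv², so v² = v₀² + 2gh/(1+k).
v = √(3.27² + 2×9.8×2.66/1.4) = √47.93 ≈ 6.92 m/s.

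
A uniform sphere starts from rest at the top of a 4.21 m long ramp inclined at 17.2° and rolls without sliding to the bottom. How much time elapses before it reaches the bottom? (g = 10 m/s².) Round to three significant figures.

Here I = (2/5)MR², so the shape factor k = I/(MR²) = 0.4.
Newton's second law down the slope: Mg sinθ − f = Ma. The torque equation fR = Iα (with α = a/R) gives f = kMa.
Hence a = g sinθ/(1+k) = 10×sin17.2°/1.4 = 2.112 m/s².
Starting from rest, L = ½at², so t = √(2L/a) = √(2×4.21/2.112) ≈ 2.00 s.

t ≈ 2.00 s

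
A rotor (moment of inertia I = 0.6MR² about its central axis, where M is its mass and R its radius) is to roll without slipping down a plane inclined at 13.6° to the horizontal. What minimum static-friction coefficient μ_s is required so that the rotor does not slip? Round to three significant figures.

μ_min ≈ 0.0907

The moment of inertia is 0.6MR², giving k ≡ I/(MR²) = 0.6.
Along the incline Mg sinθ − f = Ma, and torque about the center fR = Iα = kMR²(a/R) gives f = kMa.
These give a = g sinθ/(1+k) and the required friction f = kMg sinθ/(1+k).
The normal force is N = Mg cosθ, so μ_min = f/N = k tanθ/(1+k).
μ_min = 0.6 × tan13.6° / 1.6 ≈ 0.0907.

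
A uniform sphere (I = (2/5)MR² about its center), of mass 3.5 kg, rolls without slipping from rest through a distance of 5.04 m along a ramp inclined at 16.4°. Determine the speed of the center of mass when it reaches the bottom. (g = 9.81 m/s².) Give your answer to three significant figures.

v ≈ 4.47 m/s

Here I = (2/5)MR², so the shape factor k = I/(MR²) = 0.4.
The rolling condition ω = v/R makes the rotational term ½I(v/R)² = ½kMv², so KE_total = ½(1+k)Mv² = (7/10)Mv².
The vertical drop is h = L sinθ = 5.04 × sin16.4° = 1.423 m.
Setting Mgh = (7/10)Mv² gives v = √(2gh/(1+k)) = √(2·9.81·1.423/1.4) ≈ 4.47 m/s.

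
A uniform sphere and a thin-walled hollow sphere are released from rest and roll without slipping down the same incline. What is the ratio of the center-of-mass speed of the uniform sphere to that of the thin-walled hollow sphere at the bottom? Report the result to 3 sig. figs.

v_ratio ≈ 1.09

Each satisfies Mgh = ½(1+k)Mv² with k = I/(MR²), so v ∝ 1/√(1+k).
For the uniform sphere k = 0.4; for the thin-walled hollow sphere k = 2/3.
v₁/v₂ = √((1+k₂)/(1+k₁)) = √(1.667/1.4) ≈ 1.09.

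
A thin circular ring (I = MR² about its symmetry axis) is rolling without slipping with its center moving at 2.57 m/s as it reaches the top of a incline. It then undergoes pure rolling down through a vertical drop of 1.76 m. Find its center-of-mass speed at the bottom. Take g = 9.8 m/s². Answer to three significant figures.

v ≈ 4.88 m/s

For this body I = MR², i.e. k = I/(MR²) = 1.
Since it rolls without slipping, ω = v/R and KE = ½Mv² + ½Iω² = ½(1+k)Mv² = Mv².
Energy conservation: Mv₀² + Mgh = Mv², so v² = v₀² + 2gh/(1+k).
v = √(2.57² + 2×9.8×1.76/2) = √23.85 ≈ 4.88 m/s.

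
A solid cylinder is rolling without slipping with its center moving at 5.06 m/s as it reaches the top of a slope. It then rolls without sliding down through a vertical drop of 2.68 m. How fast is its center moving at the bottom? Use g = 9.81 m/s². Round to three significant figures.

v ≈ 7.79 m/s

Here I = (1/2)MR², so the shape factor k = I/(MR²) = 0.5.
Pure rolling means v = ωR; then KE = ½Mv² + ½I(v/R)² = ½(1+k)Mv² = (3/4)Mv².
Conserving energy between top and bottom: (3/4)Mv² = (3/4)Mv₀² + Mgh, hence v² = v₀² + 2gh/(1+k).
v = √(5.06² + 2×9.81×2.68/1.5) = √60.66 ≈ 7.79 m/s.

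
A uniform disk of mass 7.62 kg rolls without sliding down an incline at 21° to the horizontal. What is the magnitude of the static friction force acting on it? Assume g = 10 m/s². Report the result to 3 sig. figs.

Here I = (1/2)MR², so the shape factor k = I/(MR²) = 0.5.
Newton's second law down the slope: Mg sinθ − f = Ma. The torque equation fR = Iα (with α = a/R) gives f = kMa.
Combining, a = g sinθ/(1+k) and f = kMa = kMg sinθ/(1+k).
f = 0.5 × 7.62 × 10 × sin21° / 1.5 ≈ 9.10 N.

f ≈ 9.10 N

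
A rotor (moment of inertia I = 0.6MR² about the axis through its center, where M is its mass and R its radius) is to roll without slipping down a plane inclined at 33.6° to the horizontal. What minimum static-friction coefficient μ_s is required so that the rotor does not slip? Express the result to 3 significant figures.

μ_min ≈ 0.249

With I = 0.6MR², the ratio k = I/(MR²) is 0.6.
Along the incline Mg sinθ − f = Ma, and torque about the center fR = Iα = kMR²(a/R) gives f = kMa.
These give a = g sinθ/(1+k) and the required friction f = kMg sinθ/(1+k).
The normal force is N = Mg cosθ, so μ_min = f/N = k tanθ/(1+k).
μ_min = 0.6 × tan33.6° / 1.6 ≈ 0.249.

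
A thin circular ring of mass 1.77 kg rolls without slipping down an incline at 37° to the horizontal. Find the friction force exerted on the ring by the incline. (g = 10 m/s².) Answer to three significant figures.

With I = MR², the ratio k = I/(MR²) is 1.
Along the incline Mg sinθ − f = Ma, and torque about the center fR = Iα = kMR²(a/R) gives f = kMa.
Combining, a = g sinθ/(1+k) and f = kMa = kMg sinθ/(1+k).
f = 1 × 1.77 × 10 × sin37° / 2 ≈ 5.33 N.

f ≈ 5.33 N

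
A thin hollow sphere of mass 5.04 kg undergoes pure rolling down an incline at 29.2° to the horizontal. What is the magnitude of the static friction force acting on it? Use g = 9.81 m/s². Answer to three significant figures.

The moment of inertia is (2/3)MR², giving k ≡ I/(MR²) = 2/3.
Newton's second law down the slope: Mg sinθ − f = Ma. The torque equation fR = Iα (with α = a/R) gives f = kMa.
Combining, a = g sinθ/(1+k) and f = kMa = kMg sinθ/(1+k).
f = (2/3) × 5.04 × 9.81 × sin29.2° / 1.667 ≈ 9.65 N.

f ≈ 9.65 N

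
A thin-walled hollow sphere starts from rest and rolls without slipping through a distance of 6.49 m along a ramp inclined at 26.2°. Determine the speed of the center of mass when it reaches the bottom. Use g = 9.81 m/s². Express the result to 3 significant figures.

v ≈ 5.81 m/s

With I = (2/3)MR², the ratio k = I/(MR²) is 2/3.
Pure rolling means v = ωR; then KE = ½Mv² + ½I(v/R)² = ½(1+k)Mv² = (5/6)Mv².
The vertical drop is h = L sinθ = 6.49 × sin26.2° = 2.865 m.
Setting Mgh = (5/6)Mv² gives v = √(2gh/(1+k)) = √(2·9.81·2.865/1.667) ≈ 5.81 m/s.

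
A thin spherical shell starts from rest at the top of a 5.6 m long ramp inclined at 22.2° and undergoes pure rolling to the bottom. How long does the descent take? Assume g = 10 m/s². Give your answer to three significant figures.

With I = (2/3)MR², the ratio k = I/(MR²) is 2/3.
Along the incline Mg sinθ − f = Ma, and torque about the center fR = Iα = kMR²(a/R) gives f = kMa.
Hence a = g sinθ/(1+k) = 10×sin22.2°/1.667 = 2.267 m/s².
Starting from rest, L = ½at², so t = √(2L/a) = √(2×5.6/2.267) ≈ 2.22 s.

t ≈ 2.22 s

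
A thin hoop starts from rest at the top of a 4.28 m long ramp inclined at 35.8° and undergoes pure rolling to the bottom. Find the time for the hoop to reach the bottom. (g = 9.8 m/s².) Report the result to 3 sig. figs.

The moment of inertia is MR², giving k ≡ I/(MR²) = 1.
Along the incline Mg sinθ − f = Ma, and torque about the center fR = Iα = kMR²(a/R) gives f = kMa.
Hence a = g sinθ/(1+k) = 9.8×sin35.8°/2 = 2.866 m/s².
With constant a from rest, t = √(2L/a) = √(2·4.28/2.866) ≈ 1.73 s.

t ≈ 1.73 s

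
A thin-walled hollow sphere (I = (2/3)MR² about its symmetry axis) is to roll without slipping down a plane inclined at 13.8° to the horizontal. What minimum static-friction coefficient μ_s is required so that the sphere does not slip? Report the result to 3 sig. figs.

μ_min ≈ 0.0982

For this body I = (2/3)MR², i.e. k = I/(MR²) = 2/3.
Newton's second law down the slope: Mg sinθ − f = Ma. The torque equation fR = Iα (with α = a/R) gives f = kMa.
These give a = g sinθ/(1+k) and the required friction f = kMg sinθ/(1+k).
With N = Mg cosθ, the no-slip condition f ≤ μN gives μ_min = f/N = k tanθ/(1+k).
μ_min = (2/3) × tan13.8° / 1.667 ≈ 0.0982.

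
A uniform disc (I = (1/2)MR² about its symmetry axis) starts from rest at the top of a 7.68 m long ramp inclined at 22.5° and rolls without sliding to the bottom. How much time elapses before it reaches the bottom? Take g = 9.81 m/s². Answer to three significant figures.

t ≈ 2.48 s

Here I = (1/2)MR², so the shape factor k = I/(MR²) = 0.5.
Along the incline Mg sinθ − f = Ma, and torque about the center fR = Iα = kMR²(a/R) gives f = kMa.
Hence a = g sinθ/(1+k) = 9.81×sin22.5°/1.5 = 2.503 m/s².
Starting from rest, L = ½at², so t = √(2L/a) = √(2×7.68/2.503) ≈ 2.48 s.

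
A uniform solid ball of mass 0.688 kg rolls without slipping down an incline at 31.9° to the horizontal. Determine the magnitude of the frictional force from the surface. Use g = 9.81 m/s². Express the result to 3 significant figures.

f ≈ 1.02 N

For this body I = (2/5)MR², i.e. k = I/(MR²) = 0.4.
Along the incline Mg sinθ − f = Ma, and torque about the center fR = Iα = kMR²(a/R) gives f = kMa.
Combining, a = g sinθ/(1+k) and f = kMa = kMg sinθ/(1+k).
f = 0.4 × 0.688 × 9.81 × sin31.9° / 1.4 ≈ 1.02 N.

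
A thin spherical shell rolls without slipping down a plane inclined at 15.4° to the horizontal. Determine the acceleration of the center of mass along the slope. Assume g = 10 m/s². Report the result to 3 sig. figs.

a ≈ 1.59 m/s²

Here I = (2/3)MR², so the shape factor k = I/(MR²) = 2/3.
Along the incline Mg sinθ − f = Ma, and torque about the center fR = Iα = kMR²(a/R) gives f = kMa.
Eliminating f: Mg sinθ = (1+k)Ma, so a = g sinθ/(1+k) = 10 × sin15.4° / 1.667 ≈ 1.59 m/s².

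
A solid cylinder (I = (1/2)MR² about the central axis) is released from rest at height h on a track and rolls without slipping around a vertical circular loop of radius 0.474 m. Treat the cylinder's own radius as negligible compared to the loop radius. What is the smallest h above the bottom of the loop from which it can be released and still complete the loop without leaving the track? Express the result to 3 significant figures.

h_min ≈ 1.30 m

With I = (1/2)MR², the ratio k = I/(MR²) is 0.5.
At the top, contact is just lost when gravity alone supplies the centripetal force: Mg = Mv_top²/r, i.e. v_top² = gr.
With ω = v/R, the kinetic energy at speed v is ½(1+k)Mv² = (3/4)Mv².
Energy conservation from release (height h) to the top (height 2r): Mgh = Mg(2r) + (3/4)M·gr.
Thus h_min = 2r + (1+k)r/2 = r(2 + 1.5/2) = 0.474 × 2.75 ≈ 1.30 m.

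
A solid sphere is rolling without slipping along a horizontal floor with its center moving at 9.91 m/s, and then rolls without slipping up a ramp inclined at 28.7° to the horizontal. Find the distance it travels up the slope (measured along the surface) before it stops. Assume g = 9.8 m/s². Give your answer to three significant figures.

The moment of inertia is (2/5)MR², giving k ≡ I/(MR²) = 0.4.
Since it rolls without slipping, ω = v/R and KE = ½Mv² + ½Iω² = ½(1+k)Mv² = (7/10)Mv².
Setting this equal to Mgh gives the vertical rise h = (1+k)v₀²/(2g) = 1.4×9.91²/(2×9.8) = 7.015 m.
Along the incline, d = h/sinθ = 7.015/sin28.7° ≈ 14.6 m.

d ≈ 14.6 m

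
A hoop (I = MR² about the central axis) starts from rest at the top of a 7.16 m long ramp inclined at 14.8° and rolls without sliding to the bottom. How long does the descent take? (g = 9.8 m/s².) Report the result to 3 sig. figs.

t ≈ 3.38 s

Here I = MR², so the shape factor k = I/(MR²) = 1.
Newton's second law down the slope: Mg sinθ − f = Ma. The torque equation fR = Iα (with α = a/R) gives f = kMa.
Hence a = g sinθ/(1+k) = 9.8×sin14.8°/2 = 1.252 m/s².
With constant a from rest, t = √(2L/a) = √(2·7.16/1.252) ≈ 3.38 s.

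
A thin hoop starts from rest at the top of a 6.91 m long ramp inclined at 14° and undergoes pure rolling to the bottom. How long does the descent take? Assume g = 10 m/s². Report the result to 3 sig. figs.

t ≈ 3.38 s

For this body I = MR², i.e. k = I/(MR²) = 1.
Translational: Mg sinθ − f = Ma. Rotational about the CM: fR = Iα = kMRa, so f = kMa.
Hence a = g sinθ/(1+k) = 10×sin14°/2 = 1.21 m/s².
Starting from rest, L = ½at², so t = √(2L/a) = √(2×6.91/1.21) ≈ 3.38 s.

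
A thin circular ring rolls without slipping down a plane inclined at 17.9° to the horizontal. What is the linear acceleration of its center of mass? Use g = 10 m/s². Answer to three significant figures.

Here I = MR², so the shape factor k = I/(MR²) = 1.
Along the incline Mg sinθ − f = Ma, and torque about the center fR = Iα = kMR²(a/R) gives f = kMa.
Eliminating f: Mg sinθ = (1+k)Ma, so a = g sinθ/(1+k) = 10 × sin17.9° / 2 ≈ 1.54 m/s².

a ≈ 1.54 m/s²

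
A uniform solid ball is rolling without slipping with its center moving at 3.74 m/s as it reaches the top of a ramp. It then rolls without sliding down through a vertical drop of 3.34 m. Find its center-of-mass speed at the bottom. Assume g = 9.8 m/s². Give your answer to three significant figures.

v ≈ 7.79 m/s

Here I = (2/5)MR², so the shape factor k = I/(MR²) = 0.4.
Since it rolls without slipping, ω = v/R and KE = ½Mv² + ½Iω² = ½(1+k)Mv² = (7/10)Mv².
Conserving energy between top and bottom: (7/10)Mv² = (7/10)Mv₀² + Mgh, hence v² = v₀² + 2gh/(1+k).
v = √(3.74² + 2×9.8×3.34/1.4) = √60.75 ≈ 7.79 m/s.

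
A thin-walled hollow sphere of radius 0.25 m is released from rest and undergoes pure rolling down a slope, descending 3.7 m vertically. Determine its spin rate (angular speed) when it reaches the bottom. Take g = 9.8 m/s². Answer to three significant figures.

ω ≈ 26.4 rad/s

With I = (2/3)MR², the ratio k = I/(MR²) is 2/3.
Since it rolls without slipping, ω = v/R and KE = ½Mv² + ½Iω² = ½(1+k)Mv² = (5/6)Mv².
Energy conservation Mgh = ½(1+k)Mv² gives v = √(2gh/(1+k)) = √(2 × 9.8 × 3.7 / 1.667) = 6.596 m/s.
The angular speed follows from ω = v/R = 6.596/0.25 ≈ 26.4 rad/s.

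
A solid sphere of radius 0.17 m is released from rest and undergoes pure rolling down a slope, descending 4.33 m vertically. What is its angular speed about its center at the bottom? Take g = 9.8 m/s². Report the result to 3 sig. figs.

ω ≈ 45.8 rad/s

With I = (2/5)MR², the ratio k = I/(MR²) is 0.4.
Since it rolls without slipping, ω = v/R and KE = ½Mv² + ½Iω² = ½(1+k)Mv² = (7/10)Mv².
Energy conservation Mgh = ½(1+k)Mv² gives v = √(2gh/(1+k)) = √(2 × 9.8 × 4.33 / 1.4) = 7.786 m/s.
Then ω = v/R = 7.786 / 0.17 ≈ 45.8 rad/s.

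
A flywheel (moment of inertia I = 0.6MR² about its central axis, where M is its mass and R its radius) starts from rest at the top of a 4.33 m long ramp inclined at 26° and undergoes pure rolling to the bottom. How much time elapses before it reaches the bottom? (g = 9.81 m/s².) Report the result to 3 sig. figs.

With I = 0.6MR², the ratio k = I/(MR²) is 0.6.
Along the incline Mg sinθ − f = Ma, and torque about the center fR = Iα = kMR²(a/R) gives f = kMa.
Hence a = g sinθ/(1+k) = 9.81×sin26°/1.6 = 2.688 m/s².
Starting from rest, L = ½at², so t = √(2L/a) = √(2×4.33/2.688) ≈ 1.79 s.

t ≈ 1.79 s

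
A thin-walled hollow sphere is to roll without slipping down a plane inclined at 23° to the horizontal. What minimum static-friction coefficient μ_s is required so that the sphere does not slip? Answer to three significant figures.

Here I = (2/3)MR², so the shape factor k = I/(MR²) = 2/3.
Along the incline Mg sinθ − f = Ma, and torque about the center fR = Iα = kMR²(a/R) gives f = kMa.
These give a = g sinθ/(1+k) and the required friction f = kMg sinθ/(1+k).
The normal force is N = Mg cosθ, so μ_min = f/N = k tanθ/(1+k).
μ_min = (2/3) × tan23° / 1.667 ≈ 0.170.

μ_min ≈ 0.170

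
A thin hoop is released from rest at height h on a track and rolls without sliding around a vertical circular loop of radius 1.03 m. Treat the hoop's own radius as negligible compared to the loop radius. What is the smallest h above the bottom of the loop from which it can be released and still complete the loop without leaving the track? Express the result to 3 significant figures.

h_min ≈ 3.09 m

For this body I = MR², i.e. k = I/(MR²) = 1.
At the top, contact is just lost when gravity alone supplies the centripetal force: Mg = Mv_top²/r, i.e. v_top² = gr.
With ω = v/R, the kinetic energy at speed v is ½(1+k)Mv² = Mv².
Energy conservation from release (height h) to the top (height 2r): Mgh = Mg(2r) + M·gr.
Thus h_min = 2r + (1+k)r/2 = r(2 + 2/2) = 1.03 × 3 ≈ 3.09 m.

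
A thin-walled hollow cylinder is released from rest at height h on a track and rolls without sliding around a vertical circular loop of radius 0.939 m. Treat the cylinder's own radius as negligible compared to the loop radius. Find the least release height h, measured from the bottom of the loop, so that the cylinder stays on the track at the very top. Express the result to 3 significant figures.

h_min ≈ 2.82 m

Here I = MR², so the shape factor k = I/(MR²) = 1.
At the top, contact is just lost when gravity alone supplies the centripetal force: Mg = Mv_top²/r, i.e. v_top² = gr.
With ω = v/R, the kinetic energy at speed v is ½(1+k)Mv² = Mv².
Energy conservation from release (height h) to the top (height 2r): Mgh = Mg(2r) + M·gr.
Thus h_min = 2r + (1+k)r/2 = r(2 + 2/2) = 0.939 × 3 ≈ 2.82 m.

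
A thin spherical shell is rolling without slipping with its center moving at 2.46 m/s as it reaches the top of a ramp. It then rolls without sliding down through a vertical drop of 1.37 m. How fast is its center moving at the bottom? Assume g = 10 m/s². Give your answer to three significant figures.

The moment of inertia is (2/3)MR², giving k ≡ I/(MR²) = 2/3.
Since it rolls without slipping, ω = v/R and KE = ½Mv² + ½Iω² = ½(1+k)Mv² = (5/6)Mv².
Energy conservation: (5/6)Mv₀² + Mgh = (5/6)Mv², so v² = v₀² + 2gh/(1+k).
v = √(2.46² + 2×10×1.37/1.667) = √22.49 ≈ 4.74 m/s.

v ≈ 4.74 m/s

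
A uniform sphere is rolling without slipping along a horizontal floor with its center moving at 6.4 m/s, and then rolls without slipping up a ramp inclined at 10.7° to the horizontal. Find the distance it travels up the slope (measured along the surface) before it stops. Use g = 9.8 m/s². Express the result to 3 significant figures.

Here I = (2/5)MR², so the shape factor k = I/(MR²) = 0.4.
Rolling without slipping gives ω = v/R, so the total kinetic energy is ½Mv² + ½Iω² = ½(1+k)Mv² = (7/10)Mv².
Setting this equal to Mgh gives the vertical rise h = (1+k)v₀²/(2g) = 1.4×6.4²/(2×9.8) = 2.926 m.
Along the incline, d = h/sinθ = 2.926/sin10.7° ≈ 15.8 m.

d ≈ 15.8 m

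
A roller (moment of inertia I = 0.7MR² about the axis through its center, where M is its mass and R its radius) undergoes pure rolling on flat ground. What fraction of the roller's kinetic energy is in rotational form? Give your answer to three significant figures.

Here I = 0.7MR², so the shape factor k = I/(MR²) = 0.7.
With ω = v/R, KE_trans = ½Mv² and KE_rot = ½Iω² = ½kMv², so KE_total = ½(1+k)Mv².
The rotational fraction is therefore k/(1+k) = 0.7/1.7 ≈ 0.412.

fraction ≈ 0.412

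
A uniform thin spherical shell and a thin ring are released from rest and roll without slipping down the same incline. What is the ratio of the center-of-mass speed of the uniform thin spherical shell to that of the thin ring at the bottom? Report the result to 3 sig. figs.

Each satisfies Mgh = ½(1+k)Mv² with k = I/(MR²), so v ∝ 1/√(1+k).
For the uniform thin spherical shell k = 2/3; for the thin ring k = 1.
v₁/v₂ = √((1+k₂)/(1+k₁)) = √(2/1.667) ≈ 1.10.

v_ratio ≈ 1.10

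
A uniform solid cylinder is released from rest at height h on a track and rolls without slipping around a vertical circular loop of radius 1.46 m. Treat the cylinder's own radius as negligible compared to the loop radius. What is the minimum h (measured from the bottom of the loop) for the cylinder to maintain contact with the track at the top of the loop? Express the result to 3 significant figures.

The moment of inertia is (1/2)MR², giving k ≡ I/(MR²) = 0.5.
At the top, contact is just lost when gravity alone supplies the centripetal force: Mg = Mv_top²/r, i.e. v_top² = gr.
With ω = v/R, the kinetic energy at speed v is ½(1+k)Mv² = (3/4)Mv².
Energy conservation from release (height h) to the top (height 2r): Mgh = Mg(2r) + (3/4)M·gr.
Thus h_min = 2r + (1+k)r/2 = r(2 + 1.5/2) = 1.46 × 2.75 ≈ 4.02 m.

h_min ≈ 4.02 m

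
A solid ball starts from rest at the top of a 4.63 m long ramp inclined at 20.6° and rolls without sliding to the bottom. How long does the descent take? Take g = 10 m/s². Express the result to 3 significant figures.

With I = (2/5)MR², the ratio k = I/(MR²) is 0.4.
Along the incline Mg sinθ − f = Ma, and torque about the center fR = Iα = kMR²(a/R) gives f = kMa.
Hence a = g sinθ/(1+k) = 10×sin20.6°/1.4 = 2.513 m/s².
Starting from rest, L = ½at², so t = √(2L/a) = √(2×4.63/2.513) ≈ 1.92 s.

t ≈ 1.92 s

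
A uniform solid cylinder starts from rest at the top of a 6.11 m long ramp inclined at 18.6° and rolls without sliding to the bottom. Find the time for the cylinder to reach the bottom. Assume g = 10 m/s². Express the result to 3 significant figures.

For this body I = (1/2)MR², i.e. k = I/(MR²) = 0.5.
Newton's second law down the slope: Mg sinθ − f = Ma. The torque equation fR = Iα (with α = a/R) gives f = kMa.
Hence a = g sinθ/(1+k) = 10×sin18.6°/1.5 = 2.126 m/s².
With constant a from rest, t = √(2L/a) = √(2·6.11/2.126) ≈ 2.40 s.

t ≈ 2.40 s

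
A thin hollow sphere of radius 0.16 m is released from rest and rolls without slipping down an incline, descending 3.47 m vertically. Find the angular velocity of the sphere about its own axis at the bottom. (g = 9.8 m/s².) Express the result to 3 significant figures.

ω ≈ 39.9 rad/s

With I = (2/3)MR², the ratio k = I/(MR²) is 2/3.
Rolling without slipping gives ω = v/R, so the total kinetic energy is ½Mv² + ½Iω² = ½(1+k)Mv² = (5/6)Mv².
Energy conservation Mgh = ½(1+k)Mv² gives v = √(2gh/(1+k)) = √(2 × 9.8 × 3.47 / 1.667) = 6.388 m/s.
The angular speed follows from ω = v/R = 6.388/0.16 ≈ 39.9 rad/s.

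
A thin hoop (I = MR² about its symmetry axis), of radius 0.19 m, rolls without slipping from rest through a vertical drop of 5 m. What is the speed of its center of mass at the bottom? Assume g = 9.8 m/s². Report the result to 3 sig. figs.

Here I = MR², so the shape factor k = I/(MR²) = 1.
Since it rolls without slipping, ω = v/R and KE = ½Mv² + ½Iω² = ½(1+k)Mv² = Mv².
Energy conservation: Mgh = Mv², so v = √(2gh/(1+k)) = √(2 × 9.8 × 5 / 2) ≈ 7.00 m/s.

v ≈ 7.00 m/s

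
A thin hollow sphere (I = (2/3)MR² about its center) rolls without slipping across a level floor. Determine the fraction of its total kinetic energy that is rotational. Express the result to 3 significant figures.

fraction ≈ 0.400

For this body I = (2/3)MR², i.e. k = I/(MR²) = 2/3.
With ω = v/R, KE_trans = ½Mv² and KE_rot = ½Iω² = ½kMv², so KE_total = ½(1+k)Mv².
The rotational fraction is therefore k/(1+k) = (2/3)/1.667 ≈ 0.400.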